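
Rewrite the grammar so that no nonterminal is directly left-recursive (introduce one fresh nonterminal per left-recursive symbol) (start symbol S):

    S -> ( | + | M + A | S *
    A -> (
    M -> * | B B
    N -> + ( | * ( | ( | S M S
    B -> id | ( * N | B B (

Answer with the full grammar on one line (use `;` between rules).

S -> ( S' | + S' | M + A S'; A -> (; M -> * | B B; N -> + ( | * ( | ( | S M S; B -> id B' | ( * N B'; S' -> * S' | eps; B' -> B ( B' | eps

Left recursion appears on S, B.
For S: α = {*}, β = {(, +, M + A}. Rewrite as S → β S' and S' → α S' | ε.
For B: α = {B (}, β = {id, ( * N}. Rewrite as B → β B' and B' → α B' | ε.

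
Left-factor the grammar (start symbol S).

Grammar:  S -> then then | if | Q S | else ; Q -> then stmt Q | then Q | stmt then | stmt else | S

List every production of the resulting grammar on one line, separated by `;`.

S -> then then | if | Q S | else; Q -> S | then Q' | stmt Q''; Q' -> stmt Q | Q; Q'' -> then | else

Q has alternatives sharing prefix 'then': factor to Q → then Q' with Q' → stmt Q | Q.
Q has alternatives sharing prefix 'stmt': factor to Q → stmt Q'' with Q'' → then | else.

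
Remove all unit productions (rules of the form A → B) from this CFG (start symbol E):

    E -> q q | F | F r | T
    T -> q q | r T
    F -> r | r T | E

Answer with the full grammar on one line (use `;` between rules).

E -> q q | F r | r | r T; T -> q q | r T; F -> q q | F r | r | r T

Unit pairs: E ⇒* {F, T}; F ⇒* {E, T}.
For every A with A ⇒* B via unit rules, add B's non-unit alternatives to A; then delete every rule of the form X → Y.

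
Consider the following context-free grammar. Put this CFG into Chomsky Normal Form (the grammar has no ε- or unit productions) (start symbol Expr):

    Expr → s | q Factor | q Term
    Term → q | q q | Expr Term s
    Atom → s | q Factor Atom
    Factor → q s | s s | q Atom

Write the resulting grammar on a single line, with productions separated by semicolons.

Introduce a nonterminal for each terminal appearing in a rule of length ≥ 2: X1 → q, X2 → s.
Binarize each right-hand side of length ≥ 3 by chaining fresh nonterminals (Y1, Y2, …): affected rules were Term → Expr Term X2; Atom → X1 Factor Atom.

Expr → s | X1 Factor | X1 Term; Term → q | X1 X1 | Expr Y1; Atom → s | X1 Y2; Factor → X1 X2 | X2 X2 | X1 Atom; X1 → q; X2 → s; Y1 → Term X2; Y2 → Factor Atom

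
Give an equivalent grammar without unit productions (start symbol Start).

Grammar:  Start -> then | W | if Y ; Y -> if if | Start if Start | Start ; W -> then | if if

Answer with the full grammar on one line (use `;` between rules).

Unit pairs: Start ⇒* {W}; Y ⇒* {Start, W}.
For every A with A ⇒* B via unit rules, add B's non-unit alternatives to A; then delete every rule of the form X → Y.

Start -> then | if Y | if if; Y -> then | if Y | if if | Start if Start; W -> then | if if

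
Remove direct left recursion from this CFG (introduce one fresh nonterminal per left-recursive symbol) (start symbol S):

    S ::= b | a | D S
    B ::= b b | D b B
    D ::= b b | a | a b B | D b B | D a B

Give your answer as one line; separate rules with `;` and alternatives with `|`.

S ::= b | a | D S; B ::= b b | D b B; D ::= b b D' | a D' | a b B D'; D' ::= b B D' | a B D' | ε

Left recursion appears on D.
For D: α = {b B, a B}, β = {b b, a, a b B}. Rewrite as D → β D' and D' → α D' | ε.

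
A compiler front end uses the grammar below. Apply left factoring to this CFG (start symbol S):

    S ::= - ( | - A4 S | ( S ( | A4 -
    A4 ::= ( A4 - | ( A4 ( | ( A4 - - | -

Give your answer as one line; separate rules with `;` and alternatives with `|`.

S has alternatives sharing prefix '-': factor to S → - S' with S' → ( | A4 S.
A4 has alternatives sharing prefix '( A4': factor to A4 → ( A4 A4' with A4' → - | ( | - -.
A4' has alternatives sharing prefix '-': factor to A4' → - A4'' with A4'' → ε | -.

S ::= ( S ( | A4 - | - S'; A4 ::= - | ( A4 A4'; S' ::= ( | A4 S; A4' ::= ( | - A4''; A4'' ::= ε | -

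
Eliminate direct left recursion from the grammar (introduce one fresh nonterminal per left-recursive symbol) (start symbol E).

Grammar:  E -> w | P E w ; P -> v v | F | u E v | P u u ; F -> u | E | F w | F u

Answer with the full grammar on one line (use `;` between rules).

E -> w | P E w; P -> v v P' | F P' | u E v P'; F -> u F' | E F'; P' -> u u P' | ε; F' -> w F' | u F' | ε

Directly left-recursive nonterminals: P, F.
For P: α = {u u}, β = {v v, F, u E v}. Rewrite as P → β P' and P' → α P' | ε.
For F: α = {w, u}, β = {u, E}. Rewrite as F → β F' and F' → α F' | ε.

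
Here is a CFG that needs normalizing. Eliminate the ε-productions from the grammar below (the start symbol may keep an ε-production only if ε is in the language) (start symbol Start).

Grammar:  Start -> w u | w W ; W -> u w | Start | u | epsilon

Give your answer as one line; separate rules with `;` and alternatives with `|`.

Start -> w u | w W | w; W -> u w | Start | u

Nullable nonterminals: {W}.
ε ∉ L(G), so no ε-production is kept.
For each production, add variants omitting each subset of nullable occurrences: Start → w W gives w W | w.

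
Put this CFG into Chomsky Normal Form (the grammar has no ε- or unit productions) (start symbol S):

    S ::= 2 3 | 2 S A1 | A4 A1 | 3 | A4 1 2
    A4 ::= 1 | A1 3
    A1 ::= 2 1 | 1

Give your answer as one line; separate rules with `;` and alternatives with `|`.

S ::= X1 X2 | X1 Y1 | A4 A1 | 3 | A4 Y2; A4 ::= 1 | A1 X2; A1 ::= X1 X3 | 1; X1 ::= 2; X2 ::= 3; X3 ::= 1; Y1 ::= S A1; Y2 ::= X3 X1

Introduce a nonterminal for each terminal appearing in a rule of length ≥ 2: X1 → 2, X2 → 3, X3 → 1.
Binarize each right-hand side of length ≥ 3 by chaining fresh nonterminals (Y1, Y2, …): affected rules were S → X1 S A1; S → A4 X3 X1.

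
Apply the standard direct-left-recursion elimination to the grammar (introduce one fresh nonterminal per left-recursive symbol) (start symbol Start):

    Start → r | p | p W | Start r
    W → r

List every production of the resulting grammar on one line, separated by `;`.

Start → r Start1 | p Start1 | p W Start1; W → r; Start1 → r Start1 | ε

Left recursion appears on Start.
For Start: α = {r}, β = {r, p, p W}. Rewrite as Start → β Start1 and Start1 → α Start1 | ε.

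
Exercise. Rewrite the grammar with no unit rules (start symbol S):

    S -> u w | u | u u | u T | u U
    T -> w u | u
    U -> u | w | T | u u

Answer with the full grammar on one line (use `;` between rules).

S -> u w | u | u u | u T | u U; T -> w u | u; U -> u | w | u u | w u

Unit pairs: U ⇒* {T}.
For every A with A ⇒* B via unit rules, add B's non-unit alternatives to A; then delete every rule of the form X → Y.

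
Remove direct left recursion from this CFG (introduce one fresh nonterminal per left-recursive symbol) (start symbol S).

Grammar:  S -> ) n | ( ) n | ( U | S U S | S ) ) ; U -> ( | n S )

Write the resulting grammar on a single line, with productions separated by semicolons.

S -> ) n S' | ( ) n S' | ( U S'; U -> ( | n S ); S' -> U S S' | ) ) S' | epsilon

Left recursion appears on S.
For S: α = {U S, ) )}, β = {) n, ( ) n, ( U}. Rewrite as S → β S' and S' → α S' | ε.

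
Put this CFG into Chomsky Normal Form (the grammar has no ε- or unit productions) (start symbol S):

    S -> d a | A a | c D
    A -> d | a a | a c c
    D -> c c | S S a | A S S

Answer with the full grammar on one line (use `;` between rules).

Introduce a nonterminal for each terminal appearing in a rule of length ≥ 2: X1 → d, X2 → a, X3 → c.
Binarize each right-hand side of length ≥ 3 by chaining fresh nonterminals (Y1, Y2, …): affected rules were A → X2 X3 X3; D → S S X2; D → A S S.

S -> X1 X2 | A X2 | X3 D; A -> d | X2 X2 | X2 Y1; D -> X3 X3 | S Y2 | A Y3; X1 -> d; X2 -> a; X3 -> c; Y1 -> X3 X3; Y2 -> S X2; Y3 -> S S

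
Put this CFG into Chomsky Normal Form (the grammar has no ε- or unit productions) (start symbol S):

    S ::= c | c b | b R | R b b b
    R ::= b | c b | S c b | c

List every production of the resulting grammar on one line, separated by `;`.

Introduce a nonterminal for each terminal appearing in a rule of length ≥ 2: X1 → c, X2 → b.
Binarize each right-hand side of length ≥ 3 by chaining fresh nonterminals (Y1, Y2, …): affected rules were S → R X2 X2 X2; R → S X1 X2.

S ::= c | X1 X2 | X2 R | R Y1; R ::= b | X1 X2 | S Y3 | c; X1 ::= c; X2 ::= b; Y1 ::= X2 Y2; Y2 ::= X2 X2; Y3 ::= X1 X2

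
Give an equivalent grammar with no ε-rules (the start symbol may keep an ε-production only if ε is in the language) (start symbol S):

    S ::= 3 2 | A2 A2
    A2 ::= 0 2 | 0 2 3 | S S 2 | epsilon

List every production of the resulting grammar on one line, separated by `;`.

The nullable symbols are {A2, S}.
ε ∈ L(G) since S is nullable, so keep S → ε.
For each production, add variants omitting each subset of nullable occurrences: S → A2 A2 gives A2 A2 | A2. A2 → S S 2 gives S S 2 | S 2 | 2.

S ::= 3 2 | A2 A2 | A2 | epsilon; A2 ::= 0 2 | 0 2 3 | S S 2 | S 2 | 2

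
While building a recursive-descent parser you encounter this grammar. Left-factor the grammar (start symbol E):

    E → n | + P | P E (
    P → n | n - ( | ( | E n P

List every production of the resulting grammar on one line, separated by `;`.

P has alternatives sharing prefix 'n': factor to P → n P' with P' → ε | - (.

E → n | + P | P E (; P → ( | E n P | n P'; P' → ε | - (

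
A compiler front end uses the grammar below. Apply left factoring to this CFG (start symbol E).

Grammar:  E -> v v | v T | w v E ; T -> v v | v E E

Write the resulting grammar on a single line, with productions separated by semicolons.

E has alternatives sharing prefix 'v': factor to E → v E' with E' → v | T.
T has alternatives sharing prefix 'v': factor to T → v T' with T' → v | E E.

E -> w v E | v E'; T -> v T'; E' -> v | T; T' -> v | E E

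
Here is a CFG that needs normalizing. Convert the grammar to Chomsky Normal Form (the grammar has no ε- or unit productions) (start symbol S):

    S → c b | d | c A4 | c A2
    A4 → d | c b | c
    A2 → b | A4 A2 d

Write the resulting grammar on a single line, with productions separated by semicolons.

Introduce a nonterminal for each terminal appearing in a rule of length ≥ 2: X1 → c, X2 → b, X3 → d.
Binarize each right-hand side of length ≥ 3 by chaining fresh nonterminals (Y1, Y2, …): affected rules were A2 → A4 A2 X3.

S → X1 X2 | d | X1 A4 | X1 A2; A4 → d | X1 X2 | c; A2 → b | A4 Y1; X1 → c; X2 → b; X3 → d; Y1 → A2 X3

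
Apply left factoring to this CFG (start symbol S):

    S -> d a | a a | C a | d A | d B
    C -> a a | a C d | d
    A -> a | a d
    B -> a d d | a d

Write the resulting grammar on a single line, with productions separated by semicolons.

S has alternatives sharing prefix 'd': factor to S → d S' with S' → a | A | B.
C has alternatives sharing prefix 'a': factor to C → a C' with C' → a | C d.
A has alternatives sharing prefix 'a': factor to A → a A' with A' → ε | d.
B has alternatives sharing prefix 'a d': factor to B → a d B' with B' → d | ε.

S -> a a | C a | d S'; C -> d | a C'; A -> a A'; B -> a d B'; S' -> a | A | B; C' -> a | C d; A' -> ε | d; B' -> d | ε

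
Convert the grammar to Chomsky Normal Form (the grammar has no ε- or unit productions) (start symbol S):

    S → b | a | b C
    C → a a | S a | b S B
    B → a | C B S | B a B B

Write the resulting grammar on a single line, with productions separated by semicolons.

S → b | a | X1 C; C → X2 X2 | S X2 | X1 Y1; B → a | C Y2 | B Y3; X1 → b; X2 → a; Y1 → S B; Y2 → B S; Y3 → X2 Y4; Y4 → B B

Introduce a nonterminal for each terminal appearing in a rule of length ≥ 2: X1 → b, X2 → a.
Binarize each right-hand side of length ≥ 3 by chaining fresh nonterminals (Y1, Y2, …): affected rules were C → X1 S B; B → C B S; B → B X2 B B.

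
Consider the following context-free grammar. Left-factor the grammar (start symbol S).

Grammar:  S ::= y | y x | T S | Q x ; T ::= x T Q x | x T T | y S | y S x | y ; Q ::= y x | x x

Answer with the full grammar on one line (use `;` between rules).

S ::= T S | Q x | y S'; T ::= y T' | x T T''; Q ::= y x | x x; S' ::= ε | x; T' ::= ε | S T'''; T'' ::= Q x | T; T''' ::= ε | x

S has alternatives sharing prefix 'y': factor to S → y S' with S' → ε | x.
T has alternatives sharing prefix 'y': factor to T → y T' with T' → S | S x | ε.
T has alternatives sharing prefix 'x T': factor to T → x T T'' with T'' → Q x | T.
T' has alternatives sharing prefix 'S': factor to T' → S T''' with T''' → ε | x.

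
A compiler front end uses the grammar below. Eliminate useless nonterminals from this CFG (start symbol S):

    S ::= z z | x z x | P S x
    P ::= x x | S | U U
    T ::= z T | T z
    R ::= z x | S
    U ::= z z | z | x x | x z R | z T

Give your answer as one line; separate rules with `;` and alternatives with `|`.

Generating nonterminals: {P, R, S, U}.
Reachable from S after that: {P, R, S, U}.
Removed useless symbols: {T} and every production mentioning them.

S ::= z z | x z x | P S x; P ::= x x | S | U U; R ::= z x | S; U ::= z z | z | x x | x z R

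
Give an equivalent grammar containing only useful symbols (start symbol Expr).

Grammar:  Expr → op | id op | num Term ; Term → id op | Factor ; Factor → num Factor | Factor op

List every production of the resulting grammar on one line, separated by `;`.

Generating nonterminals: {Expr, Term}.
Reachable from Expr after that: {Expr, Term}.
Removed useless symbols: {Factor} and every production mentioning them.

Expr → op | id op | num Term; Term → id op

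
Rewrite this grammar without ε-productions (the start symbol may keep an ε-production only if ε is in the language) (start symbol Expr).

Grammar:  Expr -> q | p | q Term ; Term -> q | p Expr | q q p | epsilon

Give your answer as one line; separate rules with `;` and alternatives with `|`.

Expr -> q | p | q Term; Term -> q | p Expr | q q p

Nullable nonterminals: {Term}.
ε ∉ L(G), so no ε-production is kept.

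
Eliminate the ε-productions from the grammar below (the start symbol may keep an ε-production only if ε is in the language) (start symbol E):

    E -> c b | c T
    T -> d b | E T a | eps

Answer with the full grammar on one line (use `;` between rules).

E -> c b | c T | c; T -> d b | E T a | E a

The nullable symbols are {T}.
ε ∉ L(G), so no ε-production is kept.
Add the nullable-subset variants: E → c T gives c T | c. T → E T a gives E T a | E a.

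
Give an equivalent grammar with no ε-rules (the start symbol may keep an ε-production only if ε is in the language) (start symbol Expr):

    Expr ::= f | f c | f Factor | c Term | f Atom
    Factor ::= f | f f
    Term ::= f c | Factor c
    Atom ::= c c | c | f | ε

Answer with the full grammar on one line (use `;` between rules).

Expr ::= f | f c | f Factor | c Term | f Atom; Factor ::= f | f f; Term ::= f c | Factor c; Atom ::= c c | c | f

Nullable set = {Atom}.
ε ∉ L(G), so no ε-production is kept.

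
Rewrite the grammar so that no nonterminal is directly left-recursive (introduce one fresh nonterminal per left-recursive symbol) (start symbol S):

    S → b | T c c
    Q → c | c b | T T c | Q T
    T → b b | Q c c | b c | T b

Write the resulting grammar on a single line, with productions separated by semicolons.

Q, T are directly left-recursive.
For Q: α = {T}, β = {c, c b, T T c}. Rewrite as Q → β Q' and Q' → α Q' | ε.
For T: α = {b}, β = {b b, Q c c, b c}. Rewrite as T → β T' and T' → α T' | ε.

S → b | T c c; Q → c Q' | c b Q' | T T c Q'; T → b b T' | Q c c T' | b c T'; Q' → T Q' | ε; T' → b T' | ε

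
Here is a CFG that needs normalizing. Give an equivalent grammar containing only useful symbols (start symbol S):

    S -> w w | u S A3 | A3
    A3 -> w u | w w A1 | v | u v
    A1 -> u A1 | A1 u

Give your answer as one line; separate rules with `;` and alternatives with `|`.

S -> w w | u S A3 | A3; A3 -> w u | v | u v

Generating nonterminals: {A3, S}.
Reachable from S after that: {A3, S}.
Removed useless symbols: {A1} and every production mentioning them.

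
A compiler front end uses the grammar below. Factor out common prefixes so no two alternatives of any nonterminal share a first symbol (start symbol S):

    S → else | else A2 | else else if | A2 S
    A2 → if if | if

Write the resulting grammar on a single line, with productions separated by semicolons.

S → A2 S | else S'; A2 → if A2'; S' → ε | A2 | else if; A2' → if | ε

S has alternatives sharing prefix 'else': factor to S → else S' with S' → ε | A2 | else if.
A2 has alternatives sharing prefix 'if': factor to A2 → if A2' with A2' → if | ε.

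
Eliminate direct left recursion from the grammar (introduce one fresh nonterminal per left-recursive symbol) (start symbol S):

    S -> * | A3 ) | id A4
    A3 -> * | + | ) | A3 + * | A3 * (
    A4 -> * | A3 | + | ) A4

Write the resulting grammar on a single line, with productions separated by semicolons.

Left recursion appears on A3.
For A3: α = {+ *, * (}, β = {*, +, )}. Rewrite as A3 → β A3' and A3' → α A3' | ε.

S -> * | A3 ) | id A4; A3 -> * A3' | + A3' | ) A3'; A4 -> * | A3 | + | ) A4; A3' -> + * A3' | * ( A3' | ε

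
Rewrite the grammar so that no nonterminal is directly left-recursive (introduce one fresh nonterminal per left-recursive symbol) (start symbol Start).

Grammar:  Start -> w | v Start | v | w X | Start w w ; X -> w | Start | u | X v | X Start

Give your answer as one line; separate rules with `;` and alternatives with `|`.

Start -> w Start1 | v Start Start1 | v Start1 | w X Start1; X -> w X1 | Start X1 | u X1; Start1 -> w w Start1 | ε; X1 -> v X1 | Start X1 | ε

Start, X are directly left-recursive.
For Start: α = {w w}, β = {w, v Start, v, w X}. Rewrite as Start → β Start1 and Start1 → α Start1 | ε.
For X: α = {v, Start}, β = {w, Start, u}. Rewrite as X → β X1 and X1 → α X1 | ε.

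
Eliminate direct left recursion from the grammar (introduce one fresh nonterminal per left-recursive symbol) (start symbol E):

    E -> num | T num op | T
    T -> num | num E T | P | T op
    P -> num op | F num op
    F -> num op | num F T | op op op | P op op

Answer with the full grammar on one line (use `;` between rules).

E -> num | T num op | T; T -> num T' | num E T T' | P T'; P -> num op | F num op; F -> num op | num F T | op op op | P op op; T' -> op T' | ε

Left recursion appears on T.
For T: α = {op}, β = {num, num E T, P}. Rewrite as T → β T' and T' → α T' | ε.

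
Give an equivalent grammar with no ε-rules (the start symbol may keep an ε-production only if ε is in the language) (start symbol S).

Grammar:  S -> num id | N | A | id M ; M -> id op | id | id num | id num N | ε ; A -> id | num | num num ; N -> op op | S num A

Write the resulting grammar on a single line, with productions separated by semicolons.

S -> num id | N | A | id M | id; M -> id op | id | id num | id num N; A -> id | num | num num; N -> op op | S num A

Nullable set = {M}.
ε ∉ L(G), so no ε-production is kept.
Expand every rule over subsets of its nullable positions: S → id M gives id M | id.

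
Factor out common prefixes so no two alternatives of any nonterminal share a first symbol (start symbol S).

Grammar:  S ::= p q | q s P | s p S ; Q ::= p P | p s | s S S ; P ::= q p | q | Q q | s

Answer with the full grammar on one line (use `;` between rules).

S ::= p q | q s P | s p S; Q ::= s S S | p Q'; P ::= Q q | s | q P'; Q' ::= P | s; P' ::= p | ε

Q has alternatives sharing prefix 'p': factor to Q → p Q' with Q' → P | s.
P has alternatives sharing prefix 'q': factor to P → q P' with P' → p | ε.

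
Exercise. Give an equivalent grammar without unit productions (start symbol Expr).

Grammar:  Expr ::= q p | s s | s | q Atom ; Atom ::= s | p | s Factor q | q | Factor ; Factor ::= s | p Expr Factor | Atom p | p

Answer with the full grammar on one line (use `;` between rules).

Expr ::= q p | s s | s | q Atom; Atom ::= s | p | s Factor q | q | p Expr Factor | Atom p; Factor ::= s | p Expr Factor | Atom p | p

Unit pairs: Atom ⇒* {Factor}.
For every A with A ⇒* B via unit rules, add B's non-unit alternatives to A; then delete every rule of the form X → Y.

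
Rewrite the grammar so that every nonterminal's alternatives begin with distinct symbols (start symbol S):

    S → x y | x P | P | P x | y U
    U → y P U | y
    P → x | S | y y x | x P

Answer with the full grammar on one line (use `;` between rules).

S has alternatives sharing prefix 'x': factor to S → x S' with S' → y | P.
S has alternatives sharing prefix 'P': factor to S → P S'' with S'' → ε | x.
U has alternatives sharing prefix 'y': factor to U → y U' with U' → P U | ε.
P has alternatives sharing prefix 'x': factor to P → x P' with P' → ε | P.

S → y U | x S' | P S''; U → y U'; P → S | y y x | x P'; S' → y | P; S'' → ε | x; U' → P U | ε; P' → ε | P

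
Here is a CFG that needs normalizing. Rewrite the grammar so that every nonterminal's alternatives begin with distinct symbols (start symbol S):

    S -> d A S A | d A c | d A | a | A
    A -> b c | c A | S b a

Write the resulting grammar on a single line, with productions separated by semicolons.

S -> a | A | d A S'; A -> b c | c A | S b a; S' -> S A | c | eps

S has alternatives sharing prefix 'd A': factor to S → d A S' with S' → S A | c | ε.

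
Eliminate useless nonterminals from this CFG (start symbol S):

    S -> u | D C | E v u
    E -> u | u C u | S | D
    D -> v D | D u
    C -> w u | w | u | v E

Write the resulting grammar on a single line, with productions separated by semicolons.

S -> u | E v u; E -> u | u C u | S; C -> w u | w | u | v E

Generating nonterminals: {C, E, S}.
Reachable from S after that: {C, E, S}.
Removed useless symbols: {D} and every production mentioning them.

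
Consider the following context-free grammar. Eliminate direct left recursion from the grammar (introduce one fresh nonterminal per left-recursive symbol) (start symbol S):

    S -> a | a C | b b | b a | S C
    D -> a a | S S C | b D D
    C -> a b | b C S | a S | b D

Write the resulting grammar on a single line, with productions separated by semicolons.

Left recursion appears on S.
For S: α = {C}, β = {a, a C, b b, b a}. Rewrite as S → β S' and S' → α S' | ε.

S -> a S' | a C S' | b b S' | b a S'; D -> a a | S S C | b D D; C -> a b | b C S | a S | b D; S' -> C S' | epsilon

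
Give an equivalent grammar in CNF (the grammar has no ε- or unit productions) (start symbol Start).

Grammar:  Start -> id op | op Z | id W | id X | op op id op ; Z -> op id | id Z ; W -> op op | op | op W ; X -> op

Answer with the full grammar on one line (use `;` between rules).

Start -> X1 X2 | X2 Z | X1 W | X1 X | X2 Y1; Z -> X2 X1 | X1 Z; W -> X2 X2 | op | X2 W; X -> op; X1 -> id; X2 -> op; Y1 -> X2 Y2; Y2 -> X1 X2

Introduce a nonterminal for each terminal appearing in a rule of length ≥ 2: X1 → id, X2 → op.
Binarize each right-hand side of length ≥ 3 by chaining fresh nonterminals (Y1, Y2, …): affected rules were Start → X2 X2 X1 X2.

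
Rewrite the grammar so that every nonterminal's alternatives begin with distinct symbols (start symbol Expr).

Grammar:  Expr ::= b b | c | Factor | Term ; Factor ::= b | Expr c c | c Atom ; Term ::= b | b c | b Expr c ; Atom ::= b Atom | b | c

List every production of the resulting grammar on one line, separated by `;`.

Term has alternatives sharing prefix 'b': factor to Term → b Term1 with Term1 → ε | c | Expr c.
Atom has alternatives sharing prefix 'b': factor to Atom → b Atom1 with Atom1 → Atom | ε.

Expr ::= b b | c | Factor | Term; Factor ::= b | Expr c c | c Atom; Term ::= b Term1; Atom ::= c | b Atom1; Term1 ::= ε | c | Expr c; Atom1 ::= Atom | ε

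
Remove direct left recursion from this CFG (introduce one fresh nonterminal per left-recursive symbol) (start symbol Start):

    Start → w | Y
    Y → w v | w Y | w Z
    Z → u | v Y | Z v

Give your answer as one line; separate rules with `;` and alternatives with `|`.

Z is directly left-recursive.
For Z: α = {v}, β = {u, v Y}. Rewrite as Z → β Z1 and Z1 → α Z1 | ε.

Start → w | Y; Y → w v | w Y | w Z; Z → u Z1 | v Y Z1; Z1 → v Z1 | ε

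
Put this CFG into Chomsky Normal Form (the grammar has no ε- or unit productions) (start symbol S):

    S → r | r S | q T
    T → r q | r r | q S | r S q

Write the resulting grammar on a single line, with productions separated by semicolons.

Introduce a nonterminal for each terminal appearing in a rule of length ≥ 2: X1 → r, X2 → q.
Binarize each right-hand side of length ≥ 3 by chaining fresh nonterminals (Y1, Y2, …): affected rules were T → X1 S X2.

S → r | X1 S | X2 T; T → X1 X2 | X1 X1 | X2 S | X1 Y1; X1 → r; X2 → q; Y1 → S X2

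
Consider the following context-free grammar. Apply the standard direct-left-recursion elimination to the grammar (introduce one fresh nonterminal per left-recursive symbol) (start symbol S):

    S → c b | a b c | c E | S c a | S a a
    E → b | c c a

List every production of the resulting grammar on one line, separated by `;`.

S → c b S' | a b c S' | c E S'; E → b | c c a; S' → c a S' | a a S' | epsilon

Directly left-recursive nonterminal: S.
For S: α = {c a, a a}, β = {c b, a b c, c E}. Rewrite as S → β S' and S' → α S' | ε.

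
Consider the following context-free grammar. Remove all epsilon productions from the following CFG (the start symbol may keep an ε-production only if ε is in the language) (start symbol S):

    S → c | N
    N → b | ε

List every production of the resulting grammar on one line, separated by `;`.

The nullable symbols are {N, S}.
ε ∈ L(G) since S is nullable, so keep S → ε.

S → c | N | ε; N → b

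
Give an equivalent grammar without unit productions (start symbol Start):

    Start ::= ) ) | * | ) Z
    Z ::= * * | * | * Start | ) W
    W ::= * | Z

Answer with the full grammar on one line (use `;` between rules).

Unit pairs: W ⇒* {Z}.
Replace each nonterminal's rules with the union of the non-unit rules of every nonterminal it unit-derives.

Start ::= ) ) | * | ) Z; Z ::= * * | * | * Start | ) W; W ::= * * | * | * Start | ) W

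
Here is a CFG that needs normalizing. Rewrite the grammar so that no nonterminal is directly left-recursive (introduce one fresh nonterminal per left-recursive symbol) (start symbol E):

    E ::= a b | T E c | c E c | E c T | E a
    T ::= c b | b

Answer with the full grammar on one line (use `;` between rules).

E ::= a b E' | T E c E' | c E c E'; T ::= c b | b; E' ::= c T E' | a E' | ε

Directly left-recursive nonterminal: E.
For E: α = {c T, a}, β = {a b, T E c, c E c}. Rewrite as E → β E' and E' → α E' | ε.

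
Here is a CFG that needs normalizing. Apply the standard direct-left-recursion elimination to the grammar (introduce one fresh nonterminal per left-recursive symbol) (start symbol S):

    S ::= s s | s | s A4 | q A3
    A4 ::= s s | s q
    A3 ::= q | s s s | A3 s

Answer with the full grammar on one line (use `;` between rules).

Directly left-recursive nonterminal: A3.
For A3: α = {s}, β = {q, s s s}. Rewrite as A3 → β A3' and A3' → α A3' | ε.

S ::= s s | s | s A4 | q A3; A4 ::= s s | s q; A3 ::= q A3' | s s s A3'; A3' ::= s A3' | ε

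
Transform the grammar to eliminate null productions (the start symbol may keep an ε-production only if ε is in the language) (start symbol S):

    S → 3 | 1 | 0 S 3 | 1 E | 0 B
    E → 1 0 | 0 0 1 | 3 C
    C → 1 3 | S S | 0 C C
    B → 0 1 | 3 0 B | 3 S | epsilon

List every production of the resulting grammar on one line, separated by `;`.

Nullable set = {B}.
ε ∉ L(G), so no ε-production is kept.
Expand every rule over subsets of its nullable positions: S → 0 B gives 0 B | 0. B → 3 0 B gives 3 0 B | 3 0.

S → 3 | 1 | 0 S 3 | 1 E | 0 B | 0; E → 1 0 | 0 0 1 | 3 C; C → 1 3 | S S | 0 C C; B → 0 1 | 3 0 B | 3 0 | 3 S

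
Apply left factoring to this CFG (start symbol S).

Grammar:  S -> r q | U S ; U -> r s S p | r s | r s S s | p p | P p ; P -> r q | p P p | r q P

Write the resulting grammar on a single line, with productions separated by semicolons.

S -> r q | U S; U -> p p | P p | r s U'; P -> p P p | r q P'; U' -> epsilon | S U''; P' -> epsilon | P; U'' -> p | s

U has alternatives sharing prefix 'r s': factor to U → r s U' with U' → S p | ε | S s.
P has alternatives sharing prefix 'r q': factor to P → r q P' with P' → ε | P.
U' has alternatives sharing prefix 'S': factor to U' → S U'' with U'' → p | s.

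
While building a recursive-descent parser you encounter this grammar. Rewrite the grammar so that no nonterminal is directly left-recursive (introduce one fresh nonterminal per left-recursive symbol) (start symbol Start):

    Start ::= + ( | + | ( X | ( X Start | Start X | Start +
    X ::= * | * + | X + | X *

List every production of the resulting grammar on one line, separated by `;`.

Start ::= + ( Start1 | + Start1 | ( X Start1 | ( X Start Start1; X ::= * X1 | * + X1; Start1 ::= X Start1 | + Start1 | ε; X1 ::= + X1 | * X1 | ε

Directly left-recursive nonterminals: Start, X.
For Start: α = {X, +}, β = {+ (, +, ( X, ( X Start}. Rewrite as Start → β Start1 and Start1 → α Start1 | ε.
For X: α = {+, *}, β = {*, * +}. Rewrite as X → β X1 and X1 → α X1 | ε.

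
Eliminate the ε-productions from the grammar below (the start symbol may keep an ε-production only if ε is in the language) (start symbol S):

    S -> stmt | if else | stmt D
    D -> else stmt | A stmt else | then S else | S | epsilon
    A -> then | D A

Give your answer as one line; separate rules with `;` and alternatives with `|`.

S -> stmt | if else | stmt D; D -> else stmt | A stmt else | then S else | S; A -> then | D A

Nullable nonterminals: {D}.
ε ∉ L(G), so no ε-production is kept.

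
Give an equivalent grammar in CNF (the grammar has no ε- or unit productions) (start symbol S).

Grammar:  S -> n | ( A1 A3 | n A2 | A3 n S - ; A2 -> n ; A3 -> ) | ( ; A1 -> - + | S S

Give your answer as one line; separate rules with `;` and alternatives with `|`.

Introduce a nonterminal for each terminal appearing in a rule of length ≥ 2: X1 → (, X2 → n, X3 → -, X4 → +.
Binarize each right-hand side of length ≥ 3 by chaining fresh nonterminals (Y1, Y2, …): affected rules were S → X1 A1 A3; S → A3 X2 S X3.

S -> n | X1 Y1 | X2 A2 | A3 Y2; A2 -> n; A3 -> ) | (; A1 -> X3 X4 | S S; X1 -> (; X2 -> n; X3 -> -; X4 -> +; Y1 -> A1 A3; Y2 -> X2 Y3; Y3 -> S X3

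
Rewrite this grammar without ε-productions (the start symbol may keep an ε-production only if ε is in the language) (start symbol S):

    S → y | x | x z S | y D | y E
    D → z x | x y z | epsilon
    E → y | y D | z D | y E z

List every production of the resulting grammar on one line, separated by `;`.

The nullable symbols are {D}.
ε ∉ L(G), so no ε-production is kept.
Add the nullable-subset variants: E → z D gives z D | z.

S → y | x | x z S | y D | y E; D → z x | x y z; E → y | y D | z D | z | y E z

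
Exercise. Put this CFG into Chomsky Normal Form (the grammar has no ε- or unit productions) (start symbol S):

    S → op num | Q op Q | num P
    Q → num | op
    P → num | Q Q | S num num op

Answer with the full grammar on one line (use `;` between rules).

S → X1 X2 | Q Y1 | X2 P; Q → num | op; P → num | Q Q | S Y2; X1 → op; X2 → num; Y1 → X1 Q; Y2 → X2 Y3; Y3 → X2 X1

Introduce a nonterminal for each terminal appearing in a rule of length ≥ 2: X1 → op, X2 → num.
Binarize each right-hand side of length ≥ 3 by chaining fresh nonterminals (Y1, Y2, …): affected rules were S → Q X1 Q; P → S X2 X2 X1.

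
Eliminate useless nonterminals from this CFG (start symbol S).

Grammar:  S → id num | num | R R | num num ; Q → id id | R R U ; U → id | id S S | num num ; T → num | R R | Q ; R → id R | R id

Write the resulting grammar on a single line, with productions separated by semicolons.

S → id num | num | num num

Generating nonterminals: {Q, S, T, U}.
Reachable from S after that: {S}.
Removed useless symbols: {Q, R, T, U} and every production mentioning them.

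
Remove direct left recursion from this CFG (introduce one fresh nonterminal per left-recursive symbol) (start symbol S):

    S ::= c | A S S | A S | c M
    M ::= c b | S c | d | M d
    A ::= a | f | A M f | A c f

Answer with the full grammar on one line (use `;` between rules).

Directly left-recursive nonterminals: M, A.
For M: α = {d}, β = {c b, S c, d}. Rewrite as M → β M' and M' → α M' | ε.
For A: α = {M f, c f}, β = {a, f}. Rewrite as A → β A' and A' → α A' | ε.

S ::= c | A S S | A S | c M; M ::= c b M' | S c M' | d M'; A ::= a A' | f A'; M' ::= d M' | eps; A' ::= M f A' | c f A' | eps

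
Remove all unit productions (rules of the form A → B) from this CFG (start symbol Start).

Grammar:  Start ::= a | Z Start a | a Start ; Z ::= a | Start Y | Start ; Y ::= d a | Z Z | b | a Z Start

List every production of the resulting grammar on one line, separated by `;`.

Start ::= a | Z Start a | a Start; Z ::= a | Start Y | Z Start a | a Start; Y ::= d a | Z Z | b | a Z Start

Unit pairs: Z ⇒* {Start}.
For each unit pair (A, B), copy every non-unit production of B to A, then drop all unit productions.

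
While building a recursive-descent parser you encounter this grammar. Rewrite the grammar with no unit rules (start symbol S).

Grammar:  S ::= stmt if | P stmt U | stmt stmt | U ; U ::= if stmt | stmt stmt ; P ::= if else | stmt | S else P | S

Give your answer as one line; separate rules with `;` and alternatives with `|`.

S ::= if stmt | stmt stmt | stmt if | P stmt U; U ::= if stmt | stmt stmt; P ::= if stmt | stmt stmt | stmt if | P stmt U | if else | stmt | S else P

Unit pairs: P ⇒* {S, U}; S ⇒* {U}.
For every A with A ⇒* B via unit rules, add B's non-unit alternatives to A; then delete every rule of the form X → Y.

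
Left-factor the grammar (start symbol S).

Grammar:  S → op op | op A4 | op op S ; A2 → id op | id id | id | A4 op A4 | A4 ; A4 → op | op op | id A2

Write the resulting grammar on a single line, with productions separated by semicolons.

S → op S'; A2 → id A2' | A4 A2''; A4 → id A2 | op A4'; S' → A4 | op S''; A2' → op | id | eps; A2'' → op A4 | eps; A4' → eps | op; S'' → eps | S

S has alternatives sharing prefix 'op': factor to S → op S' with S' → op | A4 | op S.
A2 has alternatives sharing prefix 'id': factor to A2 → id A2' with A2' → op | id | ε.
A2 has alternatives sharing prefix 'A4': factor to A2 → A4 A2'' with A2'' → op A4 | ε.
A4 has alternatives sharing prefix 'op': factor to A4 → op A4' with A4' → ε | op.
S' has alternatives sharing prefix 'op': factor to S' → op S'' with S'' → ε | S.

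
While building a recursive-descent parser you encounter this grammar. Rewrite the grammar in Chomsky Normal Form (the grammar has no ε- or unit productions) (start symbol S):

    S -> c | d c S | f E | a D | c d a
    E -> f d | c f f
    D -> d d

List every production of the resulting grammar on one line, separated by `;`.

S -> c | X1 Y1 | X3 E | X4 D | X2 Y2; E -> X3 X1 | X2 Y3; D -> X1 X1; X1 -> d; X2 -> c; X3 -> f; X4 -> a; Y1 -> X2 S; Y2 -> X1 X4; Y3 -> X3 X3

Introduce a nonterminal for each terminal appearing in a rule of length ≥ 2: X1 → d, X2 → c, X3 → f, X4 → a.
Binarize each right-hand side of length ≥ 3 by chaining fresh nonterminals (Y1, Y2, …): affected rules were S → X1 X2 S; S → X2 X1 X4; E → X2 X3 X3.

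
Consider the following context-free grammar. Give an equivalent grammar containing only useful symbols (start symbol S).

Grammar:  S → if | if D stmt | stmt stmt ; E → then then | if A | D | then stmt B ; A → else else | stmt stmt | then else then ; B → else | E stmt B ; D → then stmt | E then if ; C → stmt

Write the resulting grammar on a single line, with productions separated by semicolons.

S → if | if D stmt | stmt stmt; E → then then | if A | D | then stmt B; A → else else | stmt stmt | then else then; B → else | E stmt B; D → then stmt | E then if

Generating nonterminals: {A, B, C, D, E, S}.
Reachable from S after that: {A, B, D, E, S}.
Removed useless symbols: {C} and every production mentioning them.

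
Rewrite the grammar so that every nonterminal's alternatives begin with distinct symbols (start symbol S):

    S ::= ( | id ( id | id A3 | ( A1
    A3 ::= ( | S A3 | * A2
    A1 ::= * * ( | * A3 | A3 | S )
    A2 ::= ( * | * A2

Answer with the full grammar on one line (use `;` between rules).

S ::= ( S' | id S''; A3 ::= ( | S A3 | * A2; A1 ::= A3 | S ) | * A1'; A2 ::= ( * | * A2; S' ::= eps | A1; S'' ::= ( id | A3; A1' ::= * ( | A3

S has alternatives sharing prefix '(': factor to S → ( S' with S' → ε | A1.
S has alternatives sharing prefix 'id': factor to S → id S'' with S'' → ( id | A3.
A1 has alternatives sharing prefix '*': factor to A1 → * A1' with A1' → * ( | A3.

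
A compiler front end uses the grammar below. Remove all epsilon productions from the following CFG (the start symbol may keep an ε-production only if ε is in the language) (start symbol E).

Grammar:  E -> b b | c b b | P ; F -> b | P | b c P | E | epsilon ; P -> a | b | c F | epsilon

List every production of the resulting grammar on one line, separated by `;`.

The nullable symbols are {E, F, P}.
ε ∈ L(G) since E is nullable, so keep E → ε.
Expand every rule over subsets of its nullable positions: F → b c P gives b c P | b c. P → c F gives c F | c.

E -> b b | c b b | P | ε; F -> b | P | b c P | b c | E; P -> a | b | c F | c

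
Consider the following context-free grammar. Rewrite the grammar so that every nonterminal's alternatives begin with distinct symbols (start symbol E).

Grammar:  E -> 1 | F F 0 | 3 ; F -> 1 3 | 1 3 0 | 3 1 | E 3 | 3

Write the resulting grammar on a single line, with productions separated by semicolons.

E -> 1 | F F 0 | 3; F -> E 3 | 1 3 F' | 3 F''; F' -> ε | 0; F'' -> 1 | ε

F has alternatives sharing prefix '1 3': factor to F → 1 3 F' with F' → ε | 0.
F has alternatives sharing prefix '3': factor to F → 3 F'' with F'' → 1 | ε.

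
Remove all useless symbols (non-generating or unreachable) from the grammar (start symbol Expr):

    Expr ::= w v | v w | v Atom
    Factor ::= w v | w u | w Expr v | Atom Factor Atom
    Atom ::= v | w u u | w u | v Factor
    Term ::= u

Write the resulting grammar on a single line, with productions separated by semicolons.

Expr ::= w v | v w | v Atom; Factor ::= w v | w u | w Expr v | Atom Factor Atom; Atom ::= v | w u u | w u | v Factor

Generating nonterminals: {Atom, Expr, Factor, Term}.
Reachable from Expr after that: {Atom, Expr, Factor}.
Removed useless symbols: {Term} and every production mentioning them.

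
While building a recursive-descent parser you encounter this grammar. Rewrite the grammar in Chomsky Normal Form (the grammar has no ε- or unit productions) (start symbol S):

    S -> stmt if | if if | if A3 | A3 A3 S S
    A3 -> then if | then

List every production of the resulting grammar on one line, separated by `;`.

S -> X1 X2 | X2 X2 | X2 A3 | A3 Y1; A3 -> X3 X2 | then; X1 -> stmt; X2 -> if; X3 -> then; Y1 -> A3 Y2; Y2 -> S S

Introduce a nonterminal for each terminal appearing in a rule of length ≥ 2: X1 → stmt, X2 → if, X3 → then.
Binarize each right-hand side of length ≥ 3 by chaining fresh nonterminals (Y1, Y2, …): affected rules were S → A3 A3 S S.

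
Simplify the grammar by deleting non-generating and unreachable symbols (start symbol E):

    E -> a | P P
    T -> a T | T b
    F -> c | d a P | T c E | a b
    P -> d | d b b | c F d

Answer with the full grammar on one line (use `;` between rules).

E -> a | P P; F -> c | d a P | a b; P -> d | d b b | c F d

Generating nonterminals: {E, F, P}.
Reachable from E after that: {E, F, P}.
Removed useless symbols: {T} and every production mentioning them.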